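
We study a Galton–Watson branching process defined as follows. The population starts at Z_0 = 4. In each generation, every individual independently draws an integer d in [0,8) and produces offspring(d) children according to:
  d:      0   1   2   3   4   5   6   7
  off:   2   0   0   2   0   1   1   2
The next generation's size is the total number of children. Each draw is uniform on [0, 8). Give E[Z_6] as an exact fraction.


Outcome values over d=0..7: [2, 0, 0, 2, 0, 1, 1, 2]
Σy = 8, Σy² = 14, M = 8
μ = 8/8 = 1,  σ² = 14/8 − (1)² = 3/4
E[Z_0] = 4
E[Z_1] = 1·E[Z_0] = 4
E[Z_2] = 1·E[Z_1] = 4
E[Z_3] = 1·E[Z_2] = 4
E[Z_4] = 1·E[Z_3] = 4
E[Z_5] = 1·E[Z_4] = 4
E[Z_6] = 1·E[Z_5] = 4

4


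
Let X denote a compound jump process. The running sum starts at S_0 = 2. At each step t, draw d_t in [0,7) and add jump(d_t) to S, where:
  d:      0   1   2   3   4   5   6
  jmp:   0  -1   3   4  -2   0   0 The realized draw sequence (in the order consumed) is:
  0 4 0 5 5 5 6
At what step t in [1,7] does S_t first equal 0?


t=0: S=2, d=0, jump=0, S_1=2
t=1: S=2, d=4, jump=-2, S_2=0
t=2: S=0, d=0, jump=0, S_3=0
t=3: S=0, d=5, jump=0, S_4=0
t=4: S=0, d=5, jump=0, S_5=0
t=5: S=0, d=5, jump=0, S_6=0
t=6: S=0, d=6, jump=0, S_7=0

2


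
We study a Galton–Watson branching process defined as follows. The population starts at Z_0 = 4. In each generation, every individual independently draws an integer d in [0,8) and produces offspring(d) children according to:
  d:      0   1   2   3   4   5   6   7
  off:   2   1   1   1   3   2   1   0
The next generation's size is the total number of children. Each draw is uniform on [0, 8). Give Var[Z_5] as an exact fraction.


29424998647/268435456

Outcome values over d=0..7: [2, 1, 1, 1, 3, 2, 1, 0]
Σy = 11, Σy² = 21, M = 8
μ = 11/8 = 11/8,  σ² = 21/8 − (11/8)² = 47/64
V_0 = 0, E_0 = 4
V_1 = 47/64·E_0 + (11/8)²·V_0 = 47/16;  E_1 = 11/2
V_2 = 47/64·E_1 + (11/8)²·V_1 = 9823/1024;  E_2 = 121/16
V_3 = 47/64·E_2 + (11/8)²·V_2 = 1552551/65536;  E_3 = 1331/128
V_4 = 47/64·E_3 + (11/8)²·V_3 = 219887855/4194304;  E_4 = 14641/1024
V_5 = 47/64·E_4 + (11/8)²·V_4 = 29424998647/268435456;  E_5 = 161051/8192


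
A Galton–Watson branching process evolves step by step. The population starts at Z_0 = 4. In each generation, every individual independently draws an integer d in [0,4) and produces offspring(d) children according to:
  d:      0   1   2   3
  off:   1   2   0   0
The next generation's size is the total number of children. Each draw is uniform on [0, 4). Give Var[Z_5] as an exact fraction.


695871/262144

Outcome values over d=0..3: [1, 2, 0, 0]
Σy = 3, Σy² = 5, M = 4
μ = 3/4 = 3/4,  σ² = 5/4 − (3/4)² = 11/16
V_0 = 0, E_0 = 4
V_1 = 11/16·E_0 + (3/4)²·V_0 = 11/4;  E_1 = 3
V_2 = 11/16·E_1 + (3/4)²·V_1 = 231/64;  E_2 = 9/4
V_3 = 11/16·E_2 + (3/4)²·V_2 = 3663/1024;  E_3 = 27/16
V_4 = 11/16·E_3 + (3/4)²·V_3 = 51975/16384;  E_4 = 81/64
V_5 = 11/16·E_4 + (3/4)²·V_4 = 695871/262144;  E_5 = 243/256


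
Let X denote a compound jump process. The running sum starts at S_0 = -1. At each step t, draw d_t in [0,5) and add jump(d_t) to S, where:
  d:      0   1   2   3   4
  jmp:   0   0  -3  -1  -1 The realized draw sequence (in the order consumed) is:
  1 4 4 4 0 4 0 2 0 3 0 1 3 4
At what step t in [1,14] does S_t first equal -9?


10

t=0: S=-1, d=1, jump=0, S_1=-1
t=1: S=-1, d=4, jump=-1, S_2=-2
t=2: S=-2, d=4, jump=-1, S_3=-3
t=3: S=-3, d=4, jump=-1, S_4=-4
t=4: S=-4, d=0, jump=0, S_5=-4
t=5: S=-4, d=4, jump=-1, S_6=-5
t=6: S=-5, d=0, jump=0, S_7=-5
t=7: S=-5, d=2, jump=-3, S_8=-8
t=8: S=-8, d=0, jump=0, S_9=-8
t=9: S=-8, d=3, jump=-1, S_10=-9
t=10: S=-9, d=0, jump=0, S_11=-9
t=11: S=-9, d=1, jump=0, S_12=-9
t=12: S=-9, d=3, jump=-1, S_13=-10
t=13: S=-10, d=4, jump=-1, S_14=-11


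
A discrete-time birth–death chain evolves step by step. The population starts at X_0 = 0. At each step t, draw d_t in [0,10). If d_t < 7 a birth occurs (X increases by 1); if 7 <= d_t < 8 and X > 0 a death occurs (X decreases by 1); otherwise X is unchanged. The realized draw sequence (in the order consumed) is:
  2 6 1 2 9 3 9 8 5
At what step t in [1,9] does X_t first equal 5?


t=0: X=0, d=2 → birth, X_1=1
t=1: X=1, d=6 → birth, X_2=2
t=2: X=2, d=1 → birth, X_3=3
t=3: X=3, d=2 → birth, X_4=4
t=4: X=4, d=9 → hold, X_5=4
t=5: X=4, d=3 → birth, X_6=5
t=6: X=5, d=9 → hold, X_7=5
t=7: X=5, d=8 → hold, X_8=5
t=8: X=5, d=5 → birth, X_9=6

6


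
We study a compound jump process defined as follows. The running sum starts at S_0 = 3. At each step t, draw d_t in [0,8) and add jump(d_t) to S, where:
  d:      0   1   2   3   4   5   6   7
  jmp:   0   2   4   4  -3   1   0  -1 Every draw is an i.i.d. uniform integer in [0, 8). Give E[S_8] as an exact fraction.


10

Outcome values over d=0..7: [0, 2, 4, 4, -3, 1, 0, -1]
Σy = 7, Σy² = 47, M = 8
μ = 7/8 = 7/8,  σ² = 47/8 − (7/8)² = 327/64
E[S_8] = 3 + 8·(7/8) = 10


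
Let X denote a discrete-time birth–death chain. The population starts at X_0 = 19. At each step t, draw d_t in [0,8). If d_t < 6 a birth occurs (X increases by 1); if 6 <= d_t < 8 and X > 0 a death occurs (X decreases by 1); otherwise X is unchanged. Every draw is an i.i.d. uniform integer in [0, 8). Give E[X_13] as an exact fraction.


X can drop by at most 1 per step and X_0 = 19 > T = 13, so X_t >= 19 − t >= 6 > 0 for every t <= 13: the floor at 0 (the 'and X > 0' condition) never binds. Hence X_13 = X_0 + Σ_{t<13} Y_t with i.i.d. increments Y_t = y(d_t) ∈ {+1, −1, 0}.
Outcome values over d=0..7: [1, 1, 1, 1, 1, 1, -1, -1]
Σy = 4, Σy² = 8, M = 8
μ = 4/8 = 1/2,  σ² = 8/8 − (1/2)² = 3/4
E[X_13] = 19 + 13·(1/2) = 51/2

51/2


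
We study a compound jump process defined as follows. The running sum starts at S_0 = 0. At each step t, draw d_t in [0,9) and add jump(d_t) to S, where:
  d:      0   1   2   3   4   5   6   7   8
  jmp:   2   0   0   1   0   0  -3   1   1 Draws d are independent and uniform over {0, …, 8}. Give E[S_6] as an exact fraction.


Outcome values over d=0..8: [2, 0, 0, 1, 0, 0, -3, 1, 1]
Σy = 2, Σy² = 16, M = 9
μ = 2/9 = 2/9,  σ² = 16/9 − (2/9)² = 140/81
E[S_6] = 0 + 6·(2/9) = 4/3

4/3


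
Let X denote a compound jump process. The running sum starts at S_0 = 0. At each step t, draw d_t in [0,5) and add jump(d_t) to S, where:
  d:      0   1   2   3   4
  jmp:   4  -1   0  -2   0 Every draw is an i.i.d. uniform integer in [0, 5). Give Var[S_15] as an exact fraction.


Outcome values over d=0..4: [4, -1, 0, -2, 0]
Σy = 1, Σy² = 21, M = 5
μ = 1/5 = 1/5,  σ² = 21/5 − (1/5)² = 104/25
Independent increments: Var[S_15] = 15·σ² = 15·(104/25) = 312/5

312/5


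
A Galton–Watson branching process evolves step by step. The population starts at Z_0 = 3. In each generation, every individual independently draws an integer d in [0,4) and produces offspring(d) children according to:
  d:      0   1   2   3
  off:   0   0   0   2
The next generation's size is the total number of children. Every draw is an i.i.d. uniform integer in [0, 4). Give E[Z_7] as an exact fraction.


Outcome values over d=0..3: [0, 0, 0, 2]
Σy = 2, Σy² = 4, M = 4
μ = 2/4 = 1/2,  σ² = 4/4 − (1/2)² = 3/4
E[Z_0] = 3
E[Z_1] = 1/2·E[Z_0] = 3/2
E[Z_2] = 1/2·E[Z_1] = 3/4
E[Z_3] = 1/2·E[Z_2] = 3/8
E[Z_4] = 1/2·E[Z_3] = 3/16
E[Z_5] = 1/2·E[Z_4] = 3/32
E[Z_6] = 1/2·E[Z_5] = 3/64
E[Z_7] = 1/2·E[Z_6] = 3/128

3/128


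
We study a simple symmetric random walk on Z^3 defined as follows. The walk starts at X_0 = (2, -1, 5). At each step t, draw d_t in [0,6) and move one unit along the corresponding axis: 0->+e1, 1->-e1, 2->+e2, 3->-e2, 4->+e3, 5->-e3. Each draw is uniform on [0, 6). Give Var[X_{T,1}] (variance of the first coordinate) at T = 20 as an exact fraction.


Outcome values over d=0..5: [1, -1, 0, 0, 0, 0]
Σy = 0, Σy² = 2, M = 6
μ = 0/6 = 0,  σ² = 2/6 − (0)² = 1/3
Independent increments: Var[X_20] = 20·σ² = 20·(1/3) = 20/3

20/3


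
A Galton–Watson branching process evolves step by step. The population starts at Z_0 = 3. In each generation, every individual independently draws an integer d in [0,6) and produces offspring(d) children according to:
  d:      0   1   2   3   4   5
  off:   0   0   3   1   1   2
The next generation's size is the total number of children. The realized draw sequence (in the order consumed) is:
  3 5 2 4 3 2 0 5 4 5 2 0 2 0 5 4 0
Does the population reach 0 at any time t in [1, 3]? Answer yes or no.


no

gen 0: Z_0=3, draws=[3, 5, 2], offspring=[1, 2, 3], Z_1=6
gen 1: Z_1=6, draws=[4, 3, 2, 0, 5, 4], offspring=[1, 1, 3, 0, 2, 1], Z_2=8
gen 2: Z_2=8, draws=[5, 2, 0, 2, 0, 5, 4, 0], offspring=[2, 3, 0, 3, 0, 2, 1, 0], Z_3=11


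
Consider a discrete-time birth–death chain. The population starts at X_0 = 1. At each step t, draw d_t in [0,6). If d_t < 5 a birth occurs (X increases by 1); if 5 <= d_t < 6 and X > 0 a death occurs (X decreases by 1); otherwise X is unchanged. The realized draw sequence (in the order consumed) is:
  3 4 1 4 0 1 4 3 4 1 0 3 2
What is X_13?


14

t=0: X=1, d=3 → birth, X_1=2
t=1: X=2, d=4 → birth, X_2=3
t=2: X=3, d=1 → birth, X_3=4
t=3: X=4, d=4 → birth, X_4=5
t=4: X=5, d=0 → birth, X_5=6
t=5: X=6, d=1 → birth, X_6=7
t=6: X=7, d=4 → birth, X_7=8
t=7: X=8, d=3 → birth, X_8=9
t=8: X=9, d=4 → birth, X_9=10
t=9: X=10, d=1 → birth, X_10=11
t=10: X=11, d=0 → birth, X_11=12
t=11: X=12, d=3 → birth, X_12=13
t=12: X=13, d=2 → birth, X_13=14


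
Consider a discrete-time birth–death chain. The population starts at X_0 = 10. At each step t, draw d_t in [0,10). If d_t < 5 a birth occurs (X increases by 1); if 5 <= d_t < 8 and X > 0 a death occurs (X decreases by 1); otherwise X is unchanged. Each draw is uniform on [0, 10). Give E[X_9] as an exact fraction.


59/5

X can drop by at most 1 per step and X_0 = 10 > T = 9, so X_t >= 10 − t >= 1 > 0 for every t <= 9: the floor at 0 (the 'and X > 0' condition) never binds. Hence X_9 = X_0 + Σ_{t<9} Y_t with i.i.d. increments Y_t = y(d_t) ∈ {+1, −1, 0}.
Outcome values over d=0..9: [1, 1, 1, 1, 1, -1, -1, -1, 0, 0]
Σy = 2, Σy² = 8, M = 10
μ = 2/10 = 1/5,  σ² = 8/10 − (1/5)² = 19/25
E[X_9] = 10 + 9·(1/5) = 59/5


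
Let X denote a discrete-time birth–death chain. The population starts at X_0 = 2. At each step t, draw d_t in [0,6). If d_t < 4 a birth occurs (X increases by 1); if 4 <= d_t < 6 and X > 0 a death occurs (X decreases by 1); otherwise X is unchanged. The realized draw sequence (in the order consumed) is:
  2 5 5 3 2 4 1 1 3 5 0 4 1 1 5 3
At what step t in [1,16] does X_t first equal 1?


t=0: X=2, d=2 → birth, X_1=3
t=1: X=3, d=5 → death, X_2=2
t=2: X=2, d=5 → death, X_3=1
t=3: X=1, d=3 → birth, X_4=2
t=4: X=2, d=2 → birth, X_5=3
t=5: X=3, d=4 → death, X_6=2
t=6: X=2, d=1 → birth, X_7=3
t=7: X=3, d=1 → birth, X_8=4
t=8: X=4, d=3 → birth, X_9=5
t=9: X=5, d=5 → death, X_10=4
t=10: X=4, d=0 → birth, X_11=5
t=11: X=5, d=4 → death, X_12=4
t=12: X=4, d=1 → birth, X_13=5
t=13: X=5, d=1 → birth, X_14=6
t=14: X=6, d=5 → death, X_15=5
t=15: X=5, d=3 → birth, X_16=6

3


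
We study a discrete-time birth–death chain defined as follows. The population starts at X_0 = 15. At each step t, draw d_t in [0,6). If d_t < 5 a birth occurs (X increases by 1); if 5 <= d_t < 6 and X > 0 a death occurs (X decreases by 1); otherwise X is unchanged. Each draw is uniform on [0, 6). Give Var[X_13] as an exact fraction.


65/9

X can drop by at most 1 per step and X_0 = 15 > T = 13, so X_t >= 15 − t >= 2 > 0 for every t <= 13: the floor at 0 (the 'and X > 0' condition) never binds. Hence X_13 = X_0 + Σ_{t<13} Y_t with i.i.d. increments Y_t = y(d_t) ∈ {+1, −1, 0}.
Outcome values over d=0..5: [1, 1, 1, 1, 1, -1]
Σy = 4, Σy² = 6, M = 6
μ = 4/6 = 2/3,  σ² = 6/6 − (2/3)² = 5/9
Independent increments: Var[X_13] = 13·σ² = 13·(5/9) = 65/9


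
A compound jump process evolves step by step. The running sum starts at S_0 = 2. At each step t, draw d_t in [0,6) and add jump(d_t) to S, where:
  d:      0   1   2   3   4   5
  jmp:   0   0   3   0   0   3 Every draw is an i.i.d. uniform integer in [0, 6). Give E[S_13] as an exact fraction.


15

Outcome values over d=0..5: [0, 0, 3, 0, 0, 3]
Σy = 6, Σy² = 18, M = 6
μ = 6/6 = 1,  σ² = 18/6 − (1)² = 2
E[S_13] = 2 + 13·(1) = 15


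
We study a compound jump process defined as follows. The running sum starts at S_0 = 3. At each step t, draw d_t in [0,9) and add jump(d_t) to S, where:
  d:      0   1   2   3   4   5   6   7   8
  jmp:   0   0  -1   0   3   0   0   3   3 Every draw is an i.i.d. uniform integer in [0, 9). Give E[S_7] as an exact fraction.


83/9

Outcome values over d=0..8: [0, 0, -1, 0, 3, 0, 0, 3, 3]
Σy = 8, Σy² = 28, M = 9
μ = 8/9 = 8/9,  σ² = 28/9 − (8/9)² = 188/81
E[S_7] = 3 + 7·(8/9) = 83/9


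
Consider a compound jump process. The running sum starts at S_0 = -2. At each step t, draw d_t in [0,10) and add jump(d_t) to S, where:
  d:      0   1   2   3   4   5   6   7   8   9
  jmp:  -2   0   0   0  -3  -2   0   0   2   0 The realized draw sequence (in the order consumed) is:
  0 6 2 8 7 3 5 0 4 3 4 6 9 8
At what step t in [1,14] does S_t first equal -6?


8

t=0: S=-2, d=0, jump=-2, S_1=-4
t=1: S=-4, d=6, jump=0, S_2=-4
t=2: S=-4, d=2, jump=0, S_3=-4
t=3: S=-4, d=8, jump=2, S_4=-2
t=4: S=-2, d=7, jump=0, S_5=-2
t=5: S=-2, d=3, jump=0, S_6=-2
t=6: S=-2, d=5, jump=-2, S_7=-4
t=7: S=-4, d=0, jump=-2, S_8=-6
t=8: S=-6, d=4, jump=-3, S_9=-9
t=9: S=-9, d=3, jump=0, S_10=-9
t=10: S=-9, d=4, jump=-3, S_11=-12
t=11: S=-12, d=6, jump=0, S_12=-12
t=12: S=-12, d=9, jump=0, S_13=-12
t=13: S=-12, d=8, jump=2, S_14=-10


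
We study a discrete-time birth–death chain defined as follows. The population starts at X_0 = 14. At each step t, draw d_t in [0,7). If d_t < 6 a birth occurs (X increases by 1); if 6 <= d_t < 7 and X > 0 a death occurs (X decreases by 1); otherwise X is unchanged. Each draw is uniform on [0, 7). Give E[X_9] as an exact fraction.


X can drop by at most 1 per step and X_0 = 14 > T = 9, so X_t >= 14 − t >= 5 > 0 for every t <= 9: the floor at 0 (the 'and X > 0' condition) never binds. Hence X_9 = X_0 + Σ_{t<9} Y_t with i.i.d. increments Y_t = y(d_t) ∈ {+1, −1, 0}.
Outcome values over d=0..6: [1, 1, 1, 1, 1, 1, -1]
Σy = 5, Σy² = 7, M = 7
μ = 5/7 = 5/7,  σ² = 7/7 − (5/7)² = 24/49
E[X_9] = 14 + 9·(5/7) = 143/7

143/7


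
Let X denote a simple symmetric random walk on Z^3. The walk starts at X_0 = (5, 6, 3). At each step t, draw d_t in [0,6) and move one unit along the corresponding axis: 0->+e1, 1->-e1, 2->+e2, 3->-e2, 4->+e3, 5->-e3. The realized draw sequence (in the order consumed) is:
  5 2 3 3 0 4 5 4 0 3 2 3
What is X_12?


(7, 4, 3)

t=0: X=(5, 6, 3), d=5 → -e3, X_1=(5, 6, 2)
t=1: X=(5, 6, 2), d=2 → +e2, X_2=(5, 7, 2)
t=2: X=(5, 7, 2), d=3 → -e2, X_3=(5, 6, 2)
t=3: X=(5, 6, 2), d=3 → -e2, X_4=(5, 5, 2)
t=4: X=(5, 5, 2), d=0 → +e1, X_5=(6, 5, 2)
t=5: X=(6, 5, 2), d=4 → +e3, X_6=(6, 5, 3)
t=6: X=(6, 5, 3), d=5 → -e3, X_7=(6, 5, 2)
t=7: X=(6, 5, 2), d=4 → +e3, X_8=(6, 5, 3)
t=8: X=(6, 5, 3), d=0 → +e1, X_9=(7, 5, 3)
t=9: X=(7, 5, 3), d=3 → -e2, X_10=(7, 4, 3)
t=10: X=(7, 4, 3), d=2 → +e2, X_11=(7, 5, 3)
t=11: X=(7, 5, 3), d=3 → -e2, X_12=(7, 4, 3)


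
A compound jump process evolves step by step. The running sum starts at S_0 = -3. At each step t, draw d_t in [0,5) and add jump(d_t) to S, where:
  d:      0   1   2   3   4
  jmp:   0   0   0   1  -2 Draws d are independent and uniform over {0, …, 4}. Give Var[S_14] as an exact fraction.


Outcome values over d=0..4: [0, 0, 0, 1, -2]
Σy = -1, Σy² = 5, M = 5
μ = -1/5 = -1/5,  σ² = 5/5 − (-1/5)² = 24/25
Independent increments: Var[S_14] = 14·σ² = 14·(24/25) = 336/25

336/25


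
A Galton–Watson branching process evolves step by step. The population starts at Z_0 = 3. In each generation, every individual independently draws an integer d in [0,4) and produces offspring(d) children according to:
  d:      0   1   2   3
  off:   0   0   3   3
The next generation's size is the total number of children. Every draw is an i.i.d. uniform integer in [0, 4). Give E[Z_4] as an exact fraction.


Outcome values over d=0..3: [0, 0, 3, 3]
Σy = 6, Σy² = 18, M = 4
μ = 6/4 = 3/2,  σ² = 18/4 − (3/2)² = 9/4
E[Z_0] = 3
E[Z_1] = 3/2·E[Z_0] = 9/2
E[Z_2] = 3/2·E[Z_1] = 27/4
E[Z_3] = 3/2·E[Z_2] = 81/8
E[Z_4] = 3/2·E[Z_3] = 243/16

243/16


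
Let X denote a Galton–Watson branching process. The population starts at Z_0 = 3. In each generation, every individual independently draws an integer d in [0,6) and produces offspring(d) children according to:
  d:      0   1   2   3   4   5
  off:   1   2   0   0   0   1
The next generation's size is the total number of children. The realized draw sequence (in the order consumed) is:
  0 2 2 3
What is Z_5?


gen 0: Z_0=3, draws=[0, 2, 2], offspring=[1, 0, 0], Z_1=1
gen 1: Z_1=1, draws=[3], offspring=[0], Z_2=0
gen 2: Z_2=0, draws=[], offspring=[], Z_3=0
gen 3: Z_3=0, draws=[], offspring=[], Z_4=0
gen 4: Z_4=0, draws=[], offspring=[], Z_5=0

0


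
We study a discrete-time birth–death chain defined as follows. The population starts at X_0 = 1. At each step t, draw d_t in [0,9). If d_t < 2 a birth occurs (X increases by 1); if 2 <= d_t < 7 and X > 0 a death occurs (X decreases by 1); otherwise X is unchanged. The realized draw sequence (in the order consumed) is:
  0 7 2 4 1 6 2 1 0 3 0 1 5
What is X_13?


2

t=0: X=1, d=0 → birth, X_1=2
t=1: X=2, d=7 → hold, X_2=2
t=2: X=2, d=2 → death, X_3=1
t=3: X=1, d=4 → death, X_4=0
t=4: X=0, d=1 → birth, X_5=1
t=5: X=1, d=6 → death, X_6=0
t=6: X=0, d=2 → hold, X_7=0
t=7: X=0, d=1 → birth, X_8=1
t=8: X=1, d=0 → birth, X_9=2
t=9: X=2, d=3 → death, X_10=1
t=10: X=1, d=0 → birth, X_11=2
t=11: X=2, d=1 → birth, X_12=3
t=12: X=3, d=5 → death, X_13=2


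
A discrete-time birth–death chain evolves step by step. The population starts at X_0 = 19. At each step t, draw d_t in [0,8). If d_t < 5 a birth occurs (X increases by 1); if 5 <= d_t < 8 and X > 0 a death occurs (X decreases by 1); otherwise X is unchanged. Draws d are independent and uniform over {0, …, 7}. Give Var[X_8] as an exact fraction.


15/2

X can drop by at most 1 per step and X_0 = 19 > T = 8, so X_t >= 19 − t >= 11 > 0 for every t <= 8: the floor at 0 (the 'and X > 0' condition) never binds. Hence X_8 = X_0 + Σ_{t<8} Y_t with i.i.d. increments Y_t = y(d_t) ∈ {+1, −1, 0}.
Outcome values over d=0..7: [1, 1, 1, 1, 1, -1, -1, -1]
Σy = 2, Σy² = 8, M = 8
μ = 2/8 = 1/4,  σ² = 8/8 − (1/4)² = 15/16
Independent increments: Var[X_8] = 8·σ² = 8·(15/16) = 15/2


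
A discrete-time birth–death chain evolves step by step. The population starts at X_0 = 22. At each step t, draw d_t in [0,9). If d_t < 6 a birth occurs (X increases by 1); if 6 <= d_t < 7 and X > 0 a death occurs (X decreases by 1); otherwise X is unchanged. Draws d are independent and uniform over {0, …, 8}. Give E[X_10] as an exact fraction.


248/9

X can drop by at most 1 per step and X_0 = 22 > T = 10, so X_t >= 22 − t >= 12 > 0 for every t <= 10: the floor at 0 (the 'and X > 0' condition) never binds. Hence X_10 = X_0 + Σ_{t<10} Y_t with i.i.d. increments Y_t = y(d_t) ∈ {+1, −1, 0}.
Outcome values over d=0..8: [1, 1, 1, 1, 1, 1, -1, 0, 0]
Σy = 5, Σy² = 7, M = 9
μ = 5/9 = 5/9,  σ² = 7/9 − (5/9)² = 38/81
E[X_10] = 22 + 10·(5/9) = 248/9


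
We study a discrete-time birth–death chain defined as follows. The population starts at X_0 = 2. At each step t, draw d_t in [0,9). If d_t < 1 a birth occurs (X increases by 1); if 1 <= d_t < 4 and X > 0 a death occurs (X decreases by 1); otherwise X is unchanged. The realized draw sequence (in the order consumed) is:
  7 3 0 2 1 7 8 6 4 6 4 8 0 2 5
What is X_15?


t=0: X=2, d=7 → hold, X_1=2
t=1: X=2, d=3 → death, X_2=1
t=2: X=1, d=0 → birth, X_3=2
t=3: X=2, d=2 → death, X_4=1
t=4: X=1, d=1 → death, X_5=0
t=5: X=0, d=7 → hold, X_6=0
t=6: X=0, d=8 → hold, X_7=0
t=7: X=0, d=6 → hold, X_8=0
t=8: X=0, d=4 → hold, X_9=0
t=9: X=0, d=6 → hold, X_10=0
t=10: X=0, d=4 → hold, X_11=0
t=11: X=0, d=8 → hold, X_12=0
t=12: X=0, d=0 → birth, X_13=1
t=13: X=1, d=2 → death, X_14=0
t=14: X=0, d=5 → hold, X_15=0

0


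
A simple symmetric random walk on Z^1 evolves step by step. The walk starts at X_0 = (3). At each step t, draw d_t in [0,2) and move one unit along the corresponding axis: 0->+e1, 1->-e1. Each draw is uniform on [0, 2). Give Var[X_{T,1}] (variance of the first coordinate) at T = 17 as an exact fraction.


Outcome values over d=0..1: [1, -1]
Σy = 0, Σy² = 2, M = 2
μ = 0/2 = 0,  σ² = 2/2 − (0)² = 1
Independent increments: Var[X_17] = 17·σ² = 17·(1) = 17

17


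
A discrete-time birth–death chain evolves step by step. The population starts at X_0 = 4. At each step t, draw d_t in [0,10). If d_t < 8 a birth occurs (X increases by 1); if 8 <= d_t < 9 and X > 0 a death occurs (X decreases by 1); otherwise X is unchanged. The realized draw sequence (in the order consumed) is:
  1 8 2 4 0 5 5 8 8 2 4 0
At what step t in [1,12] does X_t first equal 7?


5

t=0: X=4, d=1 → birth, X_1=5
t=1: X=5, d=8 → death, X_2=4
t=2: X=4, d=2 → birth, X_3=5
t=3: X=5, d=4 → birth, X_4=6
t=4: X=6, d=0 → birth, X_5=7
t=5: X=7, d=5 → birth, X_6=8
t=6: X=8, d=5 → birth, X_7=9
t=7: X=9, d=8 → death, X_8=8
t=8: X=8, d=8 → death, X_9=7
t=9: X=7, d=2 → birth, X_10=8
t=10: X=8, d=4 → birth, X_11=9
t=11: X=9, d=0 → birth, X_12=10


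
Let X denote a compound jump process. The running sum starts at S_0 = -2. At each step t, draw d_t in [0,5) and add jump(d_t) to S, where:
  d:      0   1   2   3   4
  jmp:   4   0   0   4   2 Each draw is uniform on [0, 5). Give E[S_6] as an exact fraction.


10

Outcome values over d=0..4: [4, 0, 0, 4, 2]
Σy = 10, Σy² = 36, M = 5
μ = 10/5 = 2,  σ² = 36/5 − (2)² = 16/5
E[S_6] = -2 + 6·(2) = 10


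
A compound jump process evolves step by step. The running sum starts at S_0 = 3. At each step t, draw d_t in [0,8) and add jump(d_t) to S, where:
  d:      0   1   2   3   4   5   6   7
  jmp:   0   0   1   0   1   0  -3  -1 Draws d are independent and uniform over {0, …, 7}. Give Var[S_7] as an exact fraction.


161/16

Outcome values over d=0..7: [0, 0, 1, 0, 1, 0, -3, -1]
Σy = -2, Σy² = 12, M = 8
μ = -2/8 = -1/4,  σ² = 12/8 − (-1/4)² = 23/16
Independent increments: Var[S_7] = 7·σ² = 7·(23/16) = 161/16


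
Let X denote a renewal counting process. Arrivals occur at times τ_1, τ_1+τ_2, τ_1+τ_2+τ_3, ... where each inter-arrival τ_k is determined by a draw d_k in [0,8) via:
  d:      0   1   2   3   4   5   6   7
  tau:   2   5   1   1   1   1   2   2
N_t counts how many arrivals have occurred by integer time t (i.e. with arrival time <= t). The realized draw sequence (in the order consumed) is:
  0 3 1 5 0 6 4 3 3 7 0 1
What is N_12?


5

draw d_1=0: τ_1=2, arrival time A_1=2
draw d_2=3: τ_2=1, arrival time A_2=3
draw d_3=1: τ_3=5, arrival time A_3=8
draw d_4=5: τ_4=1, arrival time A_4=9
draw d_5=0: τ_5=2, arrival time A_5=11
draw d_6=6: τ_6=2, arrival time A_6=13
draw d_7=4: τ_7=1, arrival time A_7=14
draw d_8=3: τ_8=1, arrival time A_8=15
draw d_9=3: τ_9=1, arrival time A_9=16
draw d_10=7: τ_10=2, arrival time A_10=18
draw d_11=0: τ_11=2, arrival time A_11=20
draw d_12=1: τ_12=5, arrival time A_12=25
N_t over t=0..12: 0:0 1:0 2:1 3:2 4:2 5:2 6:2 7:2 8:3 9:4 10:4 11:5 12:5


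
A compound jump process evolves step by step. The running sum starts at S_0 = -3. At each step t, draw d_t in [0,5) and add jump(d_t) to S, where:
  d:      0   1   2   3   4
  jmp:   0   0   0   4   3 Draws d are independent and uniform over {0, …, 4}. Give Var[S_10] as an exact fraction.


152/5

Outcome values over d=0..4: [0, 0, 0, 4, 3]
Σy = 7, Σy² = 25, M = 5
μ = 7/5 = 7/5,  σ² = 25/5 − (7/5)² = 76/25
Independent increments: Var[S_10] = 10·σ² = 10·(76/25) = 152/5


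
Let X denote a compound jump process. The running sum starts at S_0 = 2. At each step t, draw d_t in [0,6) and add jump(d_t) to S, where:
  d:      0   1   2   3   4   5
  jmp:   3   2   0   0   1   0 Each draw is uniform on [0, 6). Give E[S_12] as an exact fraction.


Outcome values over d=0..5: [3, 2, 0, 0, 1, 0]
Σy = 6, Σy² = 14, M = 6
μ = 6/6 = 1,  σ² = 14/6 − (1)² = 4/3
E[S_12] = 2 + 12·(1) = 14

14


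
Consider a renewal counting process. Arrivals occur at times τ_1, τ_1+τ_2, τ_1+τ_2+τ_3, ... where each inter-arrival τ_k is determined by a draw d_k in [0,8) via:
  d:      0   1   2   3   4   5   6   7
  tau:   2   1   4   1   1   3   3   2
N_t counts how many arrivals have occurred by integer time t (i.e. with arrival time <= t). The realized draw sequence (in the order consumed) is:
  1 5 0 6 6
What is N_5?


draw d_1=1: τ_1=1, arrival time A_1=1
draw d_2=5: τ_2=3, arrival time A_2=4
draw d_3=0: τ_3=2, arrival time A_3=6
draw d_4=6: τ_4=3, arrival time A_4=9
draw d_5=6: τ_5=3, arrival time A_5=12
N_t over t=0..5: 0:0 1:1 2:1 3:1 4:2 5:2

2


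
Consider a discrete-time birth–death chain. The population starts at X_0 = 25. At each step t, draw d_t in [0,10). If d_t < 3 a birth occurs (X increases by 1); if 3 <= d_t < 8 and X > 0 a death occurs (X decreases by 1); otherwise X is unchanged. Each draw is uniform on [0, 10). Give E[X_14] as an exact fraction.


X can drop by at most 1 per step and X_0 = 25 > T = 14, so X_t >= 25 − t >= 11 > 0 for every t <= 14: the floor at 0 (the 'and X > 0' condition) never binds. Hence X_14 = X_0 + Σ_{t<14} Y_t with i.i.d. increments Y_t = y(d_t) ∈ {+1, −1, 0}.
Outcome values over d=0..9: [1, 1, 1, -1, -1, -1, -1, -1, 0, 0]
Σy = -2, Σy² = 8, M = 10
μ = -2/10 = -1/5,  σ² = 8/10 − (-1/5)² = 19/25
E[X_14] = 25 + 14·(-1/5) = 111/5

111/5


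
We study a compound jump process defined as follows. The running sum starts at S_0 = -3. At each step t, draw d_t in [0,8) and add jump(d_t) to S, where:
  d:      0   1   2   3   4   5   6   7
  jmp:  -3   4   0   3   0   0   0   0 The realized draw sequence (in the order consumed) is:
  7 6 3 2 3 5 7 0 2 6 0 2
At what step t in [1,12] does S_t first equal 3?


t=0: S=-3, d=7, jump=0, S_1=-3
t=1: S=-3, d=6, jump=0, S_2=-3
t=2: S=-3, d=3, jump=3, S_3=0
t=3: S=0, d=2, jump=0, S_4=0
t=4: S=0, d=3, jump=3, S_5=3
t=5: S=3, d=5, jump=0, S_6=3
t=6: S=3, d=7, jump=0, S_7=3
t=7: S=3, d=0, jump=-3, S_8=0
t=8: S=0, d=2, jump=0, S_9=0
t=9: S=0, d=6, jump=0, S_10=0
t=10: S=0, d=0, jump=-3, S_11=-3
t=11: S=-3, d=2, jump=0, S_12=-3

5


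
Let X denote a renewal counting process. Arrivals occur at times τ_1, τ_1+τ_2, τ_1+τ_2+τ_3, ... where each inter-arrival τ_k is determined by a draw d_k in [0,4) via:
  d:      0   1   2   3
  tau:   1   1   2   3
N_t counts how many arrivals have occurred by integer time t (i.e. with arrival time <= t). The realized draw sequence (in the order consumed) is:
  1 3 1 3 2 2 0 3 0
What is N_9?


draw d_1=1: τ_1=1, arrival time A_1=1
draw d_2=3: τ_2=3, arrival time A_2=4
draw d_3=1: τ_3=1, arrival time A_3=5
draw d_4=3: τ_4=3, arrival time A_4=8
draw d_5=2: τ_5=2, arrival time A_5=10
draw d_6=2: τ_6=2, arrival time A_6=12
draw d_7=0: τ_7=1, arrival time A_7=13
draw d_8=3: τ_8=3, arrival time A_8=16
draw d_9=0: τ_9=1, arrival time A_9=17
N_t over t=0..9: 0:0 1:1 2:1 3:1 4:2 5:3 6:3 7:3 8:4 9:4

4


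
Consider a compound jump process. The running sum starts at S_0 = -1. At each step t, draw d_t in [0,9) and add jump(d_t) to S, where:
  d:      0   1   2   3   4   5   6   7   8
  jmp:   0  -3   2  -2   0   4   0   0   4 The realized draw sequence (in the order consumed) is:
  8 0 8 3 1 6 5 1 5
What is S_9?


7

t=0: S=-1, d=8, jump=4, S_1=3
t=1: S=3, d=0, jump=0, S_2=3
t=2: S=3, d=8, jump=4, S_3=7
t=3: S=7, d=3, jump=-2, S_4=5
t=4: S=5, d=1, jump=-3, S_5=2
t=5: S=2, d=6, jump=0, S_6=2
t=6: S=2, d=5, jump=4, S_7=6
t=7: S=6, d=1, jump=-3, S_8=3
t=8: S=3, d=5, jump=4, S_9=7


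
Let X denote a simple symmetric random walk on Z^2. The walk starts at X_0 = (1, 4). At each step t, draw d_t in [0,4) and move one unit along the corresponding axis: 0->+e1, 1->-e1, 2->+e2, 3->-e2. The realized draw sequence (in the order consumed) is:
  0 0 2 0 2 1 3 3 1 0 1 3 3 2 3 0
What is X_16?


(3, 2)

t=0: X=(1, 4), d=0 → +e1, X_1=(2, 4)
t=1: X=(2, 4), d=0 → +e1, X_2=(3, 4)
t=2: X=(3, 4), d=2 → +e2, X_3=(3, 5)
t=3: X=(3, 5), d=0 → +e1, X_4=(4, 5)
t=4: X=(4, 5), d=2 → +e2, X_5=(4, 6)
t=5: X=(4, 6), d=1 → -e1, X_6=(3, 6)
t=6: X=(3, 6), d=3 → -e2, X_7=(3, 5)
t=7: X=(3, 5), d=3 → -e2, X_8=(3, 4)
t=8: X=(3, 4), d=1 → -e1, X_9=(2, 4)
t=9: X=(2, 4), d=0 → +e1, X_10=(3, 4)
t=10: X=(3, 4), d=1 → -e1, X_11=(2, 4)
t=11: X=(2, 4), d=3 → -e2, X_12=(2, 3)
t=12: X=(2, 3), d=3 → -e2, X_13=(2, 2)
t=13: X=(2, 2), d=2 → +e2, X_14=(2, 3)
t=14: X=(2, 3), d=3 → -e2, X_15=(2, 2)
t=15: X=(2, 2), d=0 → +e1, X_16=(3, 2)


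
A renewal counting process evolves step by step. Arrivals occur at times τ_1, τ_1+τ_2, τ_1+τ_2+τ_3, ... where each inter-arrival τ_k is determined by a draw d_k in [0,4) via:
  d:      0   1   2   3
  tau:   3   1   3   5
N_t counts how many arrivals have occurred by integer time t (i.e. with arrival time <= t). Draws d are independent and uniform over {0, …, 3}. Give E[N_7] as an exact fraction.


34037/16384

Inter-arrival values over d=0..3: [3, 1, 3, 5]
Each d has probability 1/4, so the pmf of τ is: f(1) = 1/4, f(3) = 1/2, f(5) = 1/4
Renewal equation for m(n) = E[N_n]: condition on τ_1 = k (if k <= n, one arrival plus a fresh copy on the remaining n−k steps): m(n) = F(n) + Σ_{k<=n} f(k)·m(n−k), where F(n) = P(τ <= n) and m(0) = 0
m(1) = F(1) = 1/4
m(2) = F(2) + f(1)·m(1) = 1/4 + 1/4·1/4 = 5/16
m(3) = F(3) + f(1)·m(2) = 3/4 + 1/4·5/16 = 53/64
m(4) = F(4) + f(1)·m(3) + f(3)·m(1) = 3/4 + 1/4·53/64 + 1/2·1/4 = 277/256
m(5) = F(5) + f(1)·m(4) + f(3)·m(2) = 1 + 1/4·277/256 + 1/2·5/16 = 1461/1024
m(6) = F(6) + f(1)·m(5) + f(3)·m(3) + f(5)·m(1) = 1 + 1/4·1461/1024 + 1/2·53/64 + 1/4·1/4 = 7509/4096
m(7) = F(7) + f(1)·m(6) + f(3)·m(4) + f(5)·m(2) = 1 + 1/4·7509/4096 + 1/2·277/256 + 1/4·5/16 = 34037/16384
E[N_7] = m(7) = 34037/16384


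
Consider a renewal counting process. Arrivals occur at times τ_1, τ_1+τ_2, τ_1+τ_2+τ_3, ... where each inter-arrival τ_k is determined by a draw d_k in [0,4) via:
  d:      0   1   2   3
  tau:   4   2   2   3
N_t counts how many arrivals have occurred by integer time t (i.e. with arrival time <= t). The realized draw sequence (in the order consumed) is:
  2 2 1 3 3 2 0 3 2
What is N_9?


draw d_1=2: τ_1=2, arrival time A_1=2
draw d_2=2: τ_2=2, arrival time A_2=4
draw d_3=1: τ_3=2, arrival time A_3=6
draw d_4=3: τ_4=3, arrival time A_4=9
draw d_5=3: τ_5=3, arrival time A_5=12
draw d_6=2: τ_6=2, arrival time A_6=14
draw d_7=0: τ_7=4, arrival time A_7=18
draw d_8=3: τ_8=3, arrival time A_8=21
draw d_9=2: τ_9=2, arrival time A_9=23
N_t over t=0..9: 0:0 1:0 2:1 3:1 4:2 5:2 6:3 7:3 8:3 9:4

4


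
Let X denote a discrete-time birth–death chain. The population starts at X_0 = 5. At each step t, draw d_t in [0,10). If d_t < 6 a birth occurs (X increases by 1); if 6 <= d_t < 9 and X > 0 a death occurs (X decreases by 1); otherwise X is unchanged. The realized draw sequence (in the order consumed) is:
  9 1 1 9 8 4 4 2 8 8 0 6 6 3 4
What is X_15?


8

t=0: X=5, d=9 → hold, X_1=5
t=1: X=5, d=1 → birth, X_2=6
t=2: X=6, d=1 → birth, X_3=7
t=3: X=7, d=9 → hold, X_4=7
t=4: X=7, d=8 → death, X_5=6
t=5: X=6, d=4 → birth, X_6=7
t=6: X=7, d=4 → birth, X_7=8
t=7: X=8, d=2 → birth, X_8=9
t=8: X=9, d=8 → death, X_9=8
t=9: X=8, d=8 → death, X_10=7
t=10: X=7, d=0 → birth, X_11=8
t=11: X=8, d=6 → death, X_12=7
t=12: X=7, d=6 → death, X_13=6
t=13: X=6, d=3 → birth, X_14=7
t=14: X=7, d=4 → birth, X_15=8


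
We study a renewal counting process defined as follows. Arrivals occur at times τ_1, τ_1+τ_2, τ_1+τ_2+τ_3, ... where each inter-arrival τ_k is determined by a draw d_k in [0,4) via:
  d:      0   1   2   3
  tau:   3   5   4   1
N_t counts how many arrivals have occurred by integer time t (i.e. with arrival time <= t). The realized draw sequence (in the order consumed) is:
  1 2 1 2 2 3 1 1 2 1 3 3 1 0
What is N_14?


3

draw d_1=1: τ_1=5, arrival time A_1=5
draw d_2=2: τ_2=4, arrival time A_2=9
draw d_3=1: τ_3=5, arrival time A_3=14
draw d_4=2: τ_4=4, arrival time A_4=18
draw d_5=2: τ_5=4, arrival time A_5=22
draw d_6=3: τ_6=1, arrival time A_6=23
draw d_7=1: τ_7=5, arrival time A_7=28
draw d_8=1: τ_8=5, arrival time A_8=33
draw d_9=2: τ_9=4, arrival time A_9=37
draw d_10=1: τ_10=5, arrival time A_10=42
draw d_11=3: τ_11=1, arrival time A_11=43
draw d_12=3: τ_12=1, arrival time A_12=44
draw d_13=1: τ_13=5, arrival time A_13=49
draw d_14=0: τ_14=3, arrival time A_14=52
N_t over t=0..14: 0:0 1:0 2:0 3:0 4:0 5:1 6:1 7:1 8:1 9:2 10:2 11:2 12:2 13:2 14:3


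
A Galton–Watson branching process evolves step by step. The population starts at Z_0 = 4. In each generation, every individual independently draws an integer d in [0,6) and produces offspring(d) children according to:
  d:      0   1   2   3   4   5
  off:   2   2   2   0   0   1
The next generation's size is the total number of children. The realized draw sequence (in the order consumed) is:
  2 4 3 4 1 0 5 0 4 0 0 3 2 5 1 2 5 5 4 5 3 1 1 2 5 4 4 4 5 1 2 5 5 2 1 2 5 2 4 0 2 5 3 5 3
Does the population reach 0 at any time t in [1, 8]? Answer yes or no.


no

gen 0: Z_0=4, draws=[2, 4, 3, 4], offspring=[2, 0, 0, 0], Z_1=2
gen 1: Z_1=2, draws=[1, 0], offspring=[2, 2], Z_2=4
gen 2: Z_2=4, draws=[5, 0, 4, 0], offspring=[1, 2, 0, 2], Z_3=5
gen 3: Z_3=5, draws=[0, 3, 2, 5, 1], offspring=[2, 0, 2, 1, 2], Z_4=7
gen 4: Z_4=7, draws=[2, 5, 5, 4, 5, 3, 1], offspring=[2, 1, 1, 0, 1, 0, 2], Z_5=7
gen 5: Z_5=7, draws=[1, 2, 5, 4, 4, 4, 5], offspring=[2, 2, 1, 0, 0, 0, 1], Z_6=6
gen 6: Z_6=6, draws=[1, 2, 5, 5, 2, 1], offspring=[2, 2, 1, 1, 2, 2], Z_7=10
gen 7: Z_7=10, draws=[2, 5, 2, 4, 0, 2, 5, 3, 5, 3], offspring=[2, 1, 2, 0, 2, 2, 1, 0, 1, 0], Z_8=11


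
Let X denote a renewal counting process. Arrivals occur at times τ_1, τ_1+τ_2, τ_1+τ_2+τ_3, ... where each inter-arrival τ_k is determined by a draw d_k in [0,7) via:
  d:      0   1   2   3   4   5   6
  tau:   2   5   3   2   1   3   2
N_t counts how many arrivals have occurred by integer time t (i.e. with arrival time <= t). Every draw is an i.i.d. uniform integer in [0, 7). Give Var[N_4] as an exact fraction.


Inter-arrival values over d=0..6: [2, 5, 3, 2, 1, 3, 2]
Each d has probability 1/7, so the pmf of τ is: f(1) = 1/7, f(2) = 3/7, f(3) = 2/7, f(5) = 1/7
Let p_n(j) = P(N_n = j), with p_0 = [1]. Condition on τ_1: p_n(0) = P(τ > n), and for j >= 1, p_n(j) = Σ_{k<=n} f(k)·p_{n−k}(j−1)
p_1 = [6/7, 1/7]  (j = 0..1)
p_2 = [3/7, 27/49, 1/49]  (j = 0..2)
p_3 = [1/7, 5/7, 48/343, 1/343]  (j = 0..3)
p_4 = [1/7, 22/49, 130/343, 69/2401, 1/2401]  (j = 0..4)
E[N_4] = Σ j·p_4(j) = 3109/2401;  E[N_4²] = Σ j²·p_4(j) = 765/343
Var[N_4] = 765/343 − (3109/2401)² = 3191474/5764801

3191474/5764801


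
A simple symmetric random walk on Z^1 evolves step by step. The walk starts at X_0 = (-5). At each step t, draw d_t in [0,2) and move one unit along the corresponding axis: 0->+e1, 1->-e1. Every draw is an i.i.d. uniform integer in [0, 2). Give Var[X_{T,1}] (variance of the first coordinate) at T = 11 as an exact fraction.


11

Outcome values over d=0..1: [1, -1]
Σy = 0, Σy² = 2, M = 2
μ = 0/2 = 0,  σ² = 2/2 − (0)² = 1
Independent increments: Var[X_11] = 11·σ² = 11·(1) = 11


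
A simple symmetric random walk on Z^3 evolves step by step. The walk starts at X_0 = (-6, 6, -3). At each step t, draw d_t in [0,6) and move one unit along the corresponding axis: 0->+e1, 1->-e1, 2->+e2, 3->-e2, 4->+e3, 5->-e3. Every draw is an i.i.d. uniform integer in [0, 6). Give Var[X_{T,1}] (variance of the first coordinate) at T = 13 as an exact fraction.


13/3

Outcome values over d=0..5: [1, -1, 0, 0, 0, 0]
Σy = 0, Σy² = 2, M = 6
μ = 0/6 = 0,  σ² = 2/6 − (0)² = 1/3
Independent increments: Var[X_13] = 13·σ² = 13·(1/3) = 13/3


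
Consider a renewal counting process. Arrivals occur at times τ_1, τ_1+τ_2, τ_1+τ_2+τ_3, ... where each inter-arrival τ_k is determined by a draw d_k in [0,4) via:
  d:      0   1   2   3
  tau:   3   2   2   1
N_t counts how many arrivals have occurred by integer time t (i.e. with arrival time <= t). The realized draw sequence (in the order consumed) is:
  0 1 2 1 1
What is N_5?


2

draw d_1=0: τ_1=3, arrival time A_1=3
draw d_2=1: τ_2=2, arrival time A_2=5
draw d_3=2: τ_3=2, arrival time A_3=7
draw d_4=1: τ_4=2, arrival time A_4=9
draw d_5=1: τ_5=2, arrival time A_5=11
N_t over t=0..5: 0:0 1:0 2:0 3:1 4:1 5:2


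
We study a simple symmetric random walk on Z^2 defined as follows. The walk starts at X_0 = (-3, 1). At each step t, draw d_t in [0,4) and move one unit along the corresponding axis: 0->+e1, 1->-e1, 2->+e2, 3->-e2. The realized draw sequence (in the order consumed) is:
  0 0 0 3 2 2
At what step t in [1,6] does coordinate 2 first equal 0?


4

t=0: X=(-3, 1), d=0 → +e1, X_1=(-2, 1)
t=1: X=(-2, 1), d=0 → +e1, X_2=(-1, 1)
t=2: X=(-1, 1), d=0 → +e1, X_3=(0, 1)
t=3: X=(0, 1), d=3 → -e2, X_4=(0, 0)
t=4: X=(0, 0), d=2 → +e2, X_5=(0, 1)
t=5: X=(0, 1), d=2 → +e2, X_6=(0, 2)


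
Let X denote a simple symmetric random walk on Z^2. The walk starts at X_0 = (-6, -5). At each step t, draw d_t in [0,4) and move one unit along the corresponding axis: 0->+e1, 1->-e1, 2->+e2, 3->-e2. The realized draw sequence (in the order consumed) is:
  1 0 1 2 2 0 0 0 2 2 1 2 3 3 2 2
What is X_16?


t=0: X=(-6, -5), d=1 → -e1, X_1=(-7, -5)
t=1: X=(-7, -5), d=0 → +e1, X_2=(-6, -5)
t=2: X=(-6, -5), d=1 → -e1, X_3=(-7, -5)
t=3: X=(-7, -5), d=2 → +e2, X_4=(-7, -4)
t=4: X=(-7, -4), d=2 → +e2, X_5=(-7, -3)
t=5: X=(-7, -3), d=0 → +e1, X_6=(-6, -3)
t=6: X=(-6, -3), d=0 → +e1, X_7=(-5, -3)
t=7: X=(-5, -3), d=0 → +e1, X_8=(-4, -3)
t=8: X=(-4, -3), d=2 → +e2, X_9=(-4, -2)
t=9: X=(-4, -2), d=2 → +e2, X_10=(-4, -1)
t=10: X=(-4, -1), d=1 → -e1, X_11=(-5, -1)
t=11: X=(-5, -1), d=2 → +e2, X_12=(-5, 0)
t=12: X=(-5, 0), d=3 → -e2, X_13=(-5, -1)
t=13: X=(-5, -1), d=3 → -e2, X_14=(-5, -2)
t=14: X=(-5, -2), d=2 → +e2, X_15=(-5, -1)
t=15: X=(-5, -1), d=2 → +e2, X_16=(-5, 0)

(-5, 0)


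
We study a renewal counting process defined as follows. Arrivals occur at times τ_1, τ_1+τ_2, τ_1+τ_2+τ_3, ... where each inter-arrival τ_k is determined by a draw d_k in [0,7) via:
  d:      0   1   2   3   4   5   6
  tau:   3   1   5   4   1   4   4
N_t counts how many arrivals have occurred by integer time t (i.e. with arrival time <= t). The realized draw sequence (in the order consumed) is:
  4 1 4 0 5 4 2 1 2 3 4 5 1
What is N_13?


6

draw d_1=4: τ_1=1, arrival time A_1=1
draw d_2=1: τ_2=1, arrival time A_2=2
draw d_3=4: τ_3=1, arrival time A_3=3
draw d_4=0: τ_4=3, arrival time A_4=6
draw d_5=5: τ_5=4, arrival time A_5=10
draw d_6=4: τ_6=1, arrival time A_6=11
draw d_7=2: τ_7=5, arrival time A_7=16
draw d_8=1: τ_8=1, arrival time A_8=17
draw d_9=2: τ_9=5, arrival time A_9=22
draw d_10=3: τ_10=4, arrival time A_10=26
draw d_11=4: τ_11=1, arrival time A_11=27
draw d_12=5: τ_12=4, arrival time A_12=31
draw d_13=1: τ_13=1, arrival time A_13=32
N_t over t=0..13: 0:0 1:1 2:2 3:3 4:3 5:3 6:4 7:4 8:4 9:4 10:5 11:6 12:6 13:6


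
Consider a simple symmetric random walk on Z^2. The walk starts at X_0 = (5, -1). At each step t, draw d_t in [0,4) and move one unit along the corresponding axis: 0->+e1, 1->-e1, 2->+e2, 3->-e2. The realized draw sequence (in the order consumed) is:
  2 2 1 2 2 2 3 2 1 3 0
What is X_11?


(4, 3)

t=0: X=(5, -1), d=2 → +e2, X_1=(5, 0)
t=1: X=(5, 0), d=2 → +e2, X_2=(5, 1)
t=2: X=(5, 1), d=1 → -e1, X_3=(4, 1)
t=3: X=(4, 1), d=2 → +e2, X_4=(4, 2)
t=4: X=(4, 2), d=2 → +e2, X_5=(4, 3)
t=5: X=(4, 3), d=2 → +e2, X_6=(4, 4)
t=6: X=(4, 4), d=3 → -e2, X_7=(4, 3)
t=7: X=(4, 3), d=2 → +e2, X_8=(4, 4)
t=8: X=(4, 4), d=1 → -e1, X_9=(3, 4)
t=9: X=(3, 4), d=3 → -e2, X_10=(3, 3)
t=10: X=(3, 3), d=0 → +e1, X_11=(4, 3)
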